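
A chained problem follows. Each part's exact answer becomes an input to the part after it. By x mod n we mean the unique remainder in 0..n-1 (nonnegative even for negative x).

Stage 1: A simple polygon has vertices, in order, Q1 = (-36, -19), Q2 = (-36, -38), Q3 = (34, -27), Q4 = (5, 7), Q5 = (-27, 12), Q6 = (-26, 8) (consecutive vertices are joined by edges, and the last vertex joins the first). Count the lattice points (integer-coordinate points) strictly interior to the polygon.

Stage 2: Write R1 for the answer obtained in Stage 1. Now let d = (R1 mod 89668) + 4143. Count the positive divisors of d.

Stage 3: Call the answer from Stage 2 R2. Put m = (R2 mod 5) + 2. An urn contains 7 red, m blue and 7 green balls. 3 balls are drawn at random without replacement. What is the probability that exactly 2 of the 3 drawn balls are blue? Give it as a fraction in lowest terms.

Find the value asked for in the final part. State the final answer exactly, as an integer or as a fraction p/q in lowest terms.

7/68

Stage 1: cross terms: (-36*-38 - -36*-19)=684, (-36*-27 - 34*-38)=2264, (34*7 - 5*-27)=373, (5*12 - -27*7)=249, (-27*8 - -26*12)=96, (-26*-19 - -36*8)=782; twice the area = |4448| = 4448; area = 2224; boundary points = 19 + 1 + 1 + 1 + 1 + 1 = 24; strictly interior points = area - boundary/2 + 1 = 2213; answer 2213
Stage 2: R1 = 2213; d = 6356; 6356 = 2^2 * 7 * 227; number of divisors = (2+1) * (1+1) * (1+1) = 12; answer 12
Stage 3: R2 = 12; m = 4; total draws C(18,3) = 816; favorable C(4,2)*C(14,1) = 84; P = 7/68; answer 7/68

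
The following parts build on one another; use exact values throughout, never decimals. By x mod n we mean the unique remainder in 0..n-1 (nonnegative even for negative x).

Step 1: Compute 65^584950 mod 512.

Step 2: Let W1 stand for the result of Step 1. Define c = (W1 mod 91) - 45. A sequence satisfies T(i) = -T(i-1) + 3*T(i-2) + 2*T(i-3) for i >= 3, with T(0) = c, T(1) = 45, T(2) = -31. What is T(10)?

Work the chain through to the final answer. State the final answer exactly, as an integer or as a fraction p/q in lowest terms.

Step 1: squarings mod 512: 65^1=65, 65^2=129, 65^4=257, 65^8=1, 65^16=1, 65^32=1, 65^64=1, 65^128=1, 65^256=1, 65^512=1, 65^1024=1, 65^2048=1, 65^4096=1, 65^8192=1, 65^16384=1, 65^32768=1, 65^65536=1, 65^131072=1, 65^262144=1, 65^524288=1; 65^584950 = 65^2 * 65^4 * 65^16 * 65^32 * 65^64 * 65^128 * 65^1024 * 65^2048 * 65^8192 * 65^16384 * 65^32768 * 65^524288 = 385 (mod 512); answer 385
Step 2: W1 = 385; c = -24; T(3) = -1*(-31) + 3*(45) + 2*(-24) = 118; iterating: T(3)=118, T(4)=-121, T(5)=413, T(6)=-540, T(7)=1537, T(8)=-2331, T(9)=5862, T(10)=-9781; answer -9781

-9781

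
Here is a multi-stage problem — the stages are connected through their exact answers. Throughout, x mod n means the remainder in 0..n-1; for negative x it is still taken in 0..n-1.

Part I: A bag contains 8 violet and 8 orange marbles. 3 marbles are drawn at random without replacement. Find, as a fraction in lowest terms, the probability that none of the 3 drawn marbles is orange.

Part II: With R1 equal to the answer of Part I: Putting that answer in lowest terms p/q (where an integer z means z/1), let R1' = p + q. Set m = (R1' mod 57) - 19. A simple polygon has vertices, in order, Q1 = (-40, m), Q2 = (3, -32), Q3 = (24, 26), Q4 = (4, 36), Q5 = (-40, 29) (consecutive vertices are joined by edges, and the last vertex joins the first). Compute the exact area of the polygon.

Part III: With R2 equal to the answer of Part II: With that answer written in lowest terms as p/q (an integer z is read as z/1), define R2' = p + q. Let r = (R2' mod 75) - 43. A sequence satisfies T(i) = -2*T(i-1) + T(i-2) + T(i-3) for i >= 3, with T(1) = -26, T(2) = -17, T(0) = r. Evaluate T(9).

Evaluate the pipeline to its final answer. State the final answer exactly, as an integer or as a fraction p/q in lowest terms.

Part I: total draws C(16,3) = 560; favorable C(8,3) = 56; P = 1/10; answer 1/10
Part II: R1 = 1/10; threaded value p + q = 11; m = -8; cross terms: (-40*-32 - 3*-8)=1304, (3*26 - 24*-32)=846, (24*36 - 4*26)=760, (4*29 - -40*36)=1556, (-40*-8 - -40*29)=1480; twice the area = |5946| = 5946; area = 2973; answer 2973
Part III: R2 = 2973; threaded value p + q = 2974; r = 6; T(3) = -2*(-17) + 1*(-26) + 1*(6) = 14; iterating: T(3)=14, T(4)=-71, T(5)=139, T(6)=-335, T(7)=738, T(8)=-1672, T(9)=3747; answer 3747

3747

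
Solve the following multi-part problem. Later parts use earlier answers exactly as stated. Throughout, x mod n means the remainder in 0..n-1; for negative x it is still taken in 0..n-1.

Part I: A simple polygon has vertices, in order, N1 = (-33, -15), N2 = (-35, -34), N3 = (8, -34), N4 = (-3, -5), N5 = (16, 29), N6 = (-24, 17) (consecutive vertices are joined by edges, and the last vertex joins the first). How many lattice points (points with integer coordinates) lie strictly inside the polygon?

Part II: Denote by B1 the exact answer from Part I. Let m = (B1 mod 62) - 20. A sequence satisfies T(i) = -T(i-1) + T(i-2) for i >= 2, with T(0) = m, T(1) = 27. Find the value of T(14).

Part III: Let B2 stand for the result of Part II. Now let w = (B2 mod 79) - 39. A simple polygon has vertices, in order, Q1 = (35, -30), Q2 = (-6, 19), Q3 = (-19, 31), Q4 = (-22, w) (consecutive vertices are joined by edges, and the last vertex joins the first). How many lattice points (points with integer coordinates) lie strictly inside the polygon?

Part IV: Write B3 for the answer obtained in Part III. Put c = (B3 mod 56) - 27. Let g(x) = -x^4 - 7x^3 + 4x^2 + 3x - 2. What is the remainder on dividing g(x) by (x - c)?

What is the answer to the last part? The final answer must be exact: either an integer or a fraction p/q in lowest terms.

Part I: cross terms: (-33*-34 - -35*-15)=597, (-35*-34 - 8*-34)=1462, (8*-5 - -3*-34)=-142, (-3*29 - 16*-5)=-7, (16*17 - -24*29)=968, (-24*-15 - -33*17)=921; twice the area = |3799| = 3799; area = 3799/2; boundary points = 1 + 43 + 1 + 1 + 4 + 1 = 51; strictly interior points = area - boundary/2 + 1 = 1875; answer 1875
Part II: B1 = 1875; m = -5; T(2) = -1*(27) + 1*(-5) = -32; iterating: T(2)=-32, T(3)=59, T(4)=-91, T(5)=150, T(6)=-241, T(7)=391, T(8)=-632, T(9)=1023, T(10)=-1655, T(11)=2678, T(12)=-4333, T(13)=7011, T(14)=-11344; answer -11344
Part III: B2 = -11344; w = -7; cross terms: (35*19 - -6*-30)=485, (-6*31 - -19*19)=175, (-19*-7 - -22*31)=815, (-22*-30 - 35*-7)=905; twice the area = |2380| = 2380; area = 1190; boundary points = 1 + 1 + 1 + 1 = 4; strictly interior points = area - boundary/2 + 1 = 1189; answer 1189
Part IV: B3 = 1189; c = -14; remainder = value at the root: -1*(-14)^4 - 7*(-14)^3 + 4*(-14)^2 + 3*(-14)^1 - 2 = (-38416) + (19208) + (784) + (-42) + (-2) = -18468; answer -18468

-18468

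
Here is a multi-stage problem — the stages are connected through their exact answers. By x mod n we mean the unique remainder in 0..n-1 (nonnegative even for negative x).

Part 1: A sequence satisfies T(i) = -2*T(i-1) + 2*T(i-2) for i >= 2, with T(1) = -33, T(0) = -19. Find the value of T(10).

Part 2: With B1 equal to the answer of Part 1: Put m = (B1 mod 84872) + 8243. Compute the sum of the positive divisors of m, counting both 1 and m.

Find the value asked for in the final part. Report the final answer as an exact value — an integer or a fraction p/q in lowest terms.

96768

Part 1: T(2) = -2*(-33) + 2*(-19) = 28; iterating: T(2)=28, T(3)=-122, T(4)=300, T(5)=-844, T(6)=2288, T(7)=-6264, T(8)=17104, T(9)=-46736, T(10)=127680; answer 127680
Part 2: B1 = 127680; m = 51051; 51051 = 3 * 7 * 11 * 13 * 17; sigma = (1 + 3) * (1 + 7) * (1 + 11) * (1 + 13) * (1 + 17) = 4 * 8 * 12 * 14 * 18 = 96768; answer 96768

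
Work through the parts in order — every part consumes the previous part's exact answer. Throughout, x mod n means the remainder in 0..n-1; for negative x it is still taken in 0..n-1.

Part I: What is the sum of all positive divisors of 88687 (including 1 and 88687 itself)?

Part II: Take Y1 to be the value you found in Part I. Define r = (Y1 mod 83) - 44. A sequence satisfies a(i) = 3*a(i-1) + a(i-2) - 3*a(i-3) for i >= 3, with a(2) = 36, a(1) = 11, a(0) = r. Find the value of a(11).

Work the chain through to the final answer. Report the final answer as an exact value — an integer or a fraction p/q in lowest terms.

1284305

Part I: 88687 = 131 * 677; sigma = (1 + 131) * (1 + 677) = 132 * 678 = 89496; answer 89496
Part II: Y1 = 89496; r = -22; a(3) = 3*(36) + 1*(11) - 3*(-22) = 185; iterating: a(3)=185, a(4)=558, a(5)=1751, a(6)=5256, a(7)=15845, a(8)=47538, a(9)=142691, a(10)=428076, a(11)=1284305; answer 1284305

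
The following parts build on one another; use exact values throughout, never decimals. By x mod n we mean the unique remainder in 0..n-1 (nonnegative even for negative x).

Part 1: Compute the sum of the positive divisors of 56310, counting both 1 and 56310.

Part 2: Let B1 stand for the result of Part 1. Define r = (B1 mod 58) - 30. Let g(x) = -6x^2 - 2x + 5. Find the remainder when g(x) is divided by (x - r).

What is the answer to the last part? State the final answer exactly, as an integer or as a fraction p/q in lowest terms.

Part 1: 56310 = 2 * 3 * 5 * 1877; sigma = (1 + 2) * (1 + 3) * (1 + 5) * (1 + 1877) = 3 * 4 * 6 * 1878 = 135216; answer 135216
Part 2: B1 = 135216; r = -12; remainder = value at the root: -6*(-12)^2 - 2*(-12)^1 + 5 = (-864) + (24) + (5) = -835; answer -835

-835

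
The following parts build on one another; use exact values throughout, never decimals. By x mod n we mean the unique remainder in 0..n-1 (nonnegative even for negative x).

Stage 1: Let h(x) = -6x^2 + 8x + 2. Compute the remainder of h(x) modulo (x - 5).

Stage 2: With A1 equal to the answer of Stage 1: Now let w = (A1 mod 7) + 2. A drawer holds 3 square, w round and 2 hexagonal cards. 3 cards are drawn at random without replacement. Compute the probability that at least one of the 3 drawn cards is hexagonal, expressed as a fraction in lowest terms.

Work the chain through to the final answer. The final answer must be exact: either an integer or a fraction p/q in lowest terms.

Stage 1: remainder = value at the root: -6*(5)^2 + 8*(5)^1 + 2 = (-150) + (40) + (2) = -108; answer -108
Stage 2: A1 = -108; w = 6; total draws C(11,3) = 165; complement C(9,3) = 84; favorable 165 - 84 = 81; P = 27/55; answer 27/55

27/55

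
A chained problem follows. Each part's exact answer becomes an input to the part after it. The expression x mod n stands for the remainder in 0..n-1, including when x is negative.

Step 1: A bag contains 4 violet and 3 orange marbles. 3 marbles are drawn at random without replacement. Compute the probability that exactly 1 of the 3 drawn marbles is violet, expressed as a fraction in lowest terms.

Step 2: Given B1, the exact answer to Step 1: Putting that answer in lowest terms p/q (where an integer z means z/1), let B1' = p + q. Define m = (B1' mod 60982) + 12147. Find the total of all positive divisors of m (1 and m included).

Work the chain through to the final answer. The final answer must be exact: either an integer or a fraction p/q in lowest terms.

Step 1: total draws C(7,3) = 35; favorable C(4,1)*C(3,2) = 12; P = 12/35; answer 12/35
Step 2: B1 = 12/35; threaded value p + q = 47; m = 12194; 12194 = 2 * 7 * 13 * 67; sigma = (1 + 2) * (1 + 7) * (1 + 13) * (1 + 67) = 3 * 8 * 14 * 68 = 22848; answer 22848

22848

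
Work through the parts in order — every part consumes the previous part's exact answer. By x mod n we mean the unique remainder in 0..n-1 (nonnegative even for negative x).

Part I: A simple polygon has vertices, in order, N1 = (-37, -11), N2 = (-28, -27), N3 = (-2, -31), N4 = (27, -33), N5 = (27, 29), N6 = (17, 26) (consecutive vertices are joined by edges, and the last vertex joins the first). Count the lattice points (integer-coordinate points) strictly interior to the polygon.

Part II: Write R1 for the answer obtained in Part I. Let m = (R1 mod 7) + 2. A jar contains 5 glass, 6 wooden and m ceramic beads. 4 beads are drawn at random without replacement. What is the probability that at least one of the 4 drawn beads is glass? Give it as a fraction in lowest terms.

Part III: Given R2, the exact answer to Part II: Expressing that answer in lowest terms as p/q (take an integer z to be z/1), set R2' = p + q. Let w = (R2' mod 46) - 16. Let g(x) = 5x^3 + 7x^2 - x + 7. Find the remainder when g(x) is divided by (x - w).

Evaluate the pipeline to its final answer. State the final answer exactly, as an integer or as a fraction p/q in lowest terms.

56613

Part I: cross terms: (-37*-27 - -28*-11)=691, (-28*-31 - -2*-27)=814, (-2*-33 - 27*-31)=903, (27*29 - 27*-33)=1674, (27*26 - 17*29)=209, (17*-11 - -37*26)=775; twice the area = |5066| = 5066; area = 2533; boundary points = 1 + 2 + 1 + 62 + 1 + 1 = 68; strictly interior points = area - boundary/2 + 1 = 2500; answer 2500
Part II: R1 = 2500; m = 3; total draws C(14,4) = 1001; complement C(9,4) = 126; favorable 1001 - 126 = 875; P = 125/143; answer 125/143
Part III: R2 = 125/143; threaded value p + q = 268; w = 22; remainder = value at the root: 5*(22)^3 + 7*(22)^2 - 1*(22)^1 + 7 = (53240) + (3388) + (-22) + (7) = 56613; answer 56613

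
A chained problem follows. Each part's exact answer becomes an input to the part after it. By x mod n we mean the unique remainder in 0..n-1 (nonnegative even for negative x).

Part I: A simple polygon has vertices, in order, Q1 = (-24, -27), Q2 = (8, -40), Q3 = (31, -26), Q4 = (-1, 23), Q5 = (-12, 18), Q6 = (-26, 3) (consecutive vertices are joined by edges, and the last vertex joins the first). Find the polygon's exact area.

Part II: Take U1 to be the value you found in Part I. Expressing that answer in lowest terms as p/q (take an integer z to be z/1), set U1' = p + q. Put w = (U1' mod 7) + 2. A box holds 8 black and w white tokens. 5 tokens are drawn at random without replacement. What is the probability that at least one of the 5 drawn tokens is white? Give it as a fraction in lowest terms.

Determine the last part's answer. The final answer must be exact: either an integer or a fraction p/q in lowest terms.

7/9

Part I: cross terms: (-24*-40 - 8*-27)=1176, (8*-26 - 31*-40)=1032, (31*23 - -1*-26)=687, (-1*18 - -12*23)=258, (-12*3 - -26*18)=432, (-26*-27 - -24*3)=774; twice the area = |4359| = 4359; area = 4359/2; answer 4359/2
Part II: U1 = 4359/2; threaded value p + q = 4361; w = 2; total draws C(10,5) = 252; complement C(8,5) = 56; favorable 252 - 56 = 196; P = 7/9; answer 7/9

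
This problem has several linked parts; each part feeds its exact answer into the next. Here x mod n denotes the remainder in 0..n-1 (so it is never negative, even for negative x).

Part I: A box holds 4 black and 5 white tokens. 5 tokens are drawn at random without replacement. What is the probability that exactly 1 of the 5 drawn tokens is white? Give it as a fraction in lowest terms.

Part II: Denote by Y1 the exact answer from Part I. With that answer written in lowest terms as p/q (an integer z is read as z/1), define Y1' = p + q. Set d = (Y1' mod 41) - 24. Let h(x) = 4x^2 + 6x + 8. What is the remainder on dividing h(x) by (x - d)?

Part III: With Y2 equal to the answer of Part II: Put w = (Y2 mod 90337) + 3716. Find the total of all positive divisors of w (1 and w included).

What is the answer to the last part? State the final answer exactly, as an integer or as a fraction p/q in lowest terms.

8148

Part I: total draws C(9,5) = 126; favorable C(5,1)*C(4,4) = 5; P = 5/126; answer 5/126
Part II: Y1 = 5/126; threaded value p + q = 131; d = -16; remainder = value at the root: 4*(-16)^2 + 6*(-16)^1 + 8 = (1024) + (-96) + (8) = 936; answer 936
Part III: Y2 = 936; w = 4652; 4652 = 2^2 * 1163; sigma = (1 + 2 + 4) * (1 + 1163) = 7 * 1164 = 8148; answer 8148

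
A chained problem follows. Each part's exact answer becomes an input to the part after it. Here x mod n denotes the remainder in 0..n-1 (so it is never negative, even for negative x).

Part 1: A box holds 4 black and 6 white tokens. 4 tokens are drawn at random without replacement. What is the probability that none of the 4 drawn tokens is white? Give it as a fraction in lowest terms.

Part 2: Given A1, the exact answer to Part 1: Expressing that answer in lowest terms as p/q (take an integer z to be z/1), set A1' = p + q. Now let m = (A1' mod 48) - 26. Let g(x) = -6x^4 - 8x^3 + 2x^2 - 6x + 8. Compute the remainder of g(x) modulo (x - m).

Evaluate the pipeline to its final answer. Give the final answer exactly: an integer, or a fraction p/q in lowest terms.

-11514

Part 1: total draws C(10,4) = 210; favorable C(4,4) = 1; P = 1/210; answer 1/210
Part 2: A1 = 1/210; threaded value p + q = 211; m = -7; remainder = value at the root: -6*(-7)^4 - 8*(-7)^3 + 2*(-7)^2 - 6*(-7)^1 + 8 = (-14406) + (2744) + (98) + (42) + (8) = -11514; answer -11514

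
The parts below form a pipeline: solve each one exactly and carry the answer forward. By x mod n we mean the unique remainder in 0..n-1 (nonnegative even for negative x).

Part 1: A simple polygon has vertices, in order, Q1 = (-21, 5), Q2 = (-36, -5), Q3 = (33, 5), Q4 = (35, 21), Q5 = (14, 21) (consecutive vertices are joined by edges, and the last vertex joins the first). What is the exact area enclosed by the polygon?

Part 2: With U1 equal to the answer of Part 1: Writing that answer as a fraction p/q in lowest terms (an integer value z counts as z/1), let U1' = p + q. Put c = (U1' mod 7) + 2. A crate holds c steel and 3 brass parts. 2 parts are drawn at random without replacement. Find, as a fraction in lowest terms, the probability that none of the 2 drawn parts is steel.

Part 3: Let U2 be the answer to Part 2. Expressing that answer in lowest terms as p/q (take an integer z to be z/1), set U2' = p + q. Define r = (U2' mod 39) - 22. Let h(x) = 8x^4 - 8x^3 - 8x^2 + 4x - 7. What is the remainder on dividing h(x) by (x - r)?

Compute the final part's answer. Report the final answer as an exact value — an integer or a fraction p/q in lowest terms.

46037

Part 1: cross terms: (-21*-5 - -36*5)=285, (-36*5 - 33*-5)=-15, (33*21 - 35*5)=518, (35*21 - 14*21)=441, (14*5 - -21*21)=511; twice the area = |1740| = 1740; area = 870; answer 870
Part 2: U1 = 870; threaded value p + q = 871; c = 5; total draws C(8,2) = 28; favorable C(3,2) = 3; P = 3/28; answer 3/28
Part 3: U2 = 3/28; threaded value p + q = 31; r = 9; remainder = value at the root: 8*(9)^4 - 8*(9)^3 - 8*(9)^2 + 4*(9)^1 - 7 = (52488) + (-5832) + (-648) + (36) + (-7) = 46037; answer 46037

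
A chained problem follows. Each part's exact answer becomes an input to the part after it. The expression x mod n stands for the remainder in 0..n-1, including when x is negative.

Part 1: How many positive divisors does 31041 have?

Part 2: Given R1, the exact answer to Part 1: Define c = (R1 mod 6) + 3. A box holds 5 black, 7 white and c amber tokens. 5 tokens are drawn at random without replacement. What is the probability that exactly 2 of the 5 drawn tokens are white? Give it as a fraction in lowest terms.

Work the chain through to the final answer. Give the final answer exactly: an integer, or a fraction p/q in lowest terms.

56/143

Part 1: 31041 = 3^2 * 3449; number of divisors = (2+1) * (1+1) = 6; answer 6
Part 2: R1 = 6; c = 3; total draws C(15,5) = 3003; favorable C(7,2)*C(8,3) = 1176; P = 56/143; answer 56/143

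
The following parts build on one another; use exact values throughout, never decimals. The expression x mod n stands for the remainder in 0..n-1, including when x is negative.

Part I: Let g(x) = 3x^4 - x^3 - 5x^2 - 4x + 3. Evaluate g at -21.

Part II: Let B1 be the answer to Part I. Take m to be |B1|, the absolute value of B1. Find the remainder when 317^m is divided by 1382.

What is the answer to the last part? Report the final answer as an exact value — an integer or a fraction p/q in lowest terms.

51

Part I: 3*(-21)^4 - 1*(-21)^3 - 5*(-21)^2 - 4*(-21)^1 + 3 = (583443) + (9261) + (-2205) + (84) + (3) = 590586; answer 590586
Part II: B1 = 590586; m = 590586; squarings mod 1382: 317^1=317, 317^2=985, 317^4=61, 317^8=957, 317^16=965, 317^32=1139, 317^64=1005, 317^128=1165, 317^256=101, 317^512=527, 317^1024=1329, 317^2048=45, 317^4096=643, 317^8192=231, 317^16384=845, 317^32768=913, 317^65536=223, 317^131072=1359, 317^262144=529, 317^524288=677; 317^590586 = 317^2 * 317^8 * 317^16 * 317^32 * 317^64 * 317^128 * 317^512 * 317^65536 * 317^524288 = 51 (mod 1382); answer 51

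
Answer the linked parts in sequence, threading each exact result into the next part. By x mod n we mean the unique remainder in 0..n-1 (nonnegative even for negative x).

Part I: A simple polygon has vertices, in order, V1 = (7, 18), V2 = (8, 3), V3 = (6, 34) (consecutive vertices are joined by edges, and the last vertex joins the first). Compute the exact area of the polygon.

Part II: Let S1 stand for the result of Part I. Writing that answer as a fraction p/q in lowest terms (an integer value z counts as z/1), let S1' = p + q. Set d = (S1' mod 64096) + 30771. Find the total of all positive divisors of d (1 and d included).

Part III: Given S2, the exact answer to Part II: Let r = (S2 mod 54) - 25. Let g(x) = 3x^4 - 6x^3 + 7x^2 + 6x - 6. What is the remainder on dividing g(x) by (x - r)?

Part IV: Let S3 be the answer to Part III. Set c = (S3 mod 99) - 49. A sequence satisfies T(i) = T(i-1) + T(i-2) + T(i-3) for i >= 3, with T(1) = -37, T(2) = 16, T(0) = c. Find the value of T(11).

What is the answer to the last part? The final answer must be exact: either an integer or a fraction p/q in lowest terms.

-4914

Part I: cross terms: (7*3 - 8*18)=-123, (8*34 - 6*3)=254, (6*18 - 7*34)=-130; twice the area = |1| = 1; area = 1/2; answer 1/2
Part II: S1 = 1/2; threaded value p + q = 3; d = 30774; 30774 = 2 * 3 * 23 * 223; sigma = (1 + 2) * (1 + 3) * (1 + 23) * (1 + 223) = 3 * 4 * 24 * 224 = 64512; answer 64512
Part III: S2 = 64512; r = 11; remainder = value at the root: 3*(11)^4 - 6*(11)^3 + 7*(11)^2 + 6*(11)^1 - 6 = (43923) + (-7986) + (847) + (66) + (-6) = 36844; answer 36844
Part IV: S3 = 36844; c = -33; T(3) = 1*(16) + 1*(-37) + 1*(-33) = -54; iterating: T(3)=-54, T(4)=-75, T(5)=-113, T(6)=-242, T(7)=-430, T(8)=-785, T(9)=-1457, T(10)=-2672, T(11)=-4914; answer -4914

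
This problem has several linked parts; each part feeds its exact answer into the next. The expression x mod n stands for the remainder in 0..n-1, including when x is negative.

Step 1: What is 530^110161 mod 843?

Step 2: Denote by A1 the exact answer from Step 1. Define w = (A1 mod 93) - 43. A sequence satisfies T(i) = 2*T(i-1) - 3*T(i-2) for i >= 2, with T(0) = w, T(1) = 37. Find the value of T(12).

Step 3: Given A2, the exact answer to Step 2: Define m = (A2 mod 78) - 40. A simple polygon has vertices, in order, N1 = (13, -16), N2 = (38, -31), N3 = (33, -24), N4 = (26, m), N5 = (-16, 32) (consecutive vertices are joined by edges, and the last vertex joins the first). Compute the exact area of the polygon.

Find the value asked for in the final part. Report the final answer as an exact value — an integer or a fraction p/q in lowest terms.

1367/2

Step 1: squarings mod 843: 530^1=530, 530^2=181, 530^4=727, 530^8=811, 530^16=181, 530^32=727, 530^64=811, 530^128=181, 530^256=727, 530^512=811, 530^1024=181, 530^2048=727, 530^4096=811, 530^8192=181, 530^16384=727, 530^32768=811, 530^65536=181; 530^110161 = 530^1 * 530^16 * 530^64 * 530^512 * 530^1024 * 530^2048 * 530^8192 * 530^32768 * 530^65536 = 743 (mod 843); answer 743
Step 2: A1 = 743; w = 49; T(2) = 2*(37) - 3*(49) = -73; iterating: T(2)=-73, T(3)=-257, T(4)=-295, T(5)=181, T(6)=1247, T(7)=1951, T(8)=161, T(9)=-5531, T(10)=-11545, T(11)=-6497, T(12)=21641; answer 21641
Step 3: A2 = 21641; m = -5; cross terms: (13*-31 - 38*-16)=205, (38*-24 - 33*-31)=111, (33*-5 - 26*-24)=459, (26*32 - -16*-5)=752, (-16*-16 - 13*32)=-160; twice the area = |1367| = 1367; area = 1367/2; answer 1367/2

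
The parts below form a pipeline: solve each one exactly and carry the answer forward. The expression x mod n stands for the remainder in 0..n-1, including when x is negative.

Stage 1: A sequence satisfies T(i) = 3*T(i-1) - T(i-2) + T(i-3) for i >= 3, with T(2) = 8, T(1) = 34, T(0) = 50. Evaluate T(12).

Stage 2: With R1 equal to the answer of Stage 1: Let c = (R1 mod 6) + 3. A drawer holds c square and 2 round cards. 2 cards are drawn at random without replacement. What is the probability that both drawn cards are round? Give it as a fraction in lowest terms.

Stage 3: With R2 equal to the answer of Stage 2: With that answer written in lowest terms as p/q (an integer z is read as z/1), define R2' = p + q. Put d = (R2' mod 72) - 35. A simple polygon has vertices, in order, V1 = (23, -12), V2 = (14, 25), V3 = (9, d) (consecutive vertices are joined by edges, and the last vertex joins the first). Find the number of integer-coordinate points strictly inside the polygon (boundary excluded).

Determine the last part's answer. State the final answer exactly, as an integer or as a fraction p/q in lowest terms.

263

Stage 1: T(3) = 3*(8) - 1*(34) + 1*(50) = 40; iterating: T(3)=40, T(4)=146, T(5)=406, T(6)=1112, T(7)=3076, T(8)=8522, T(9)=23602, T(10)=65360, T(11)=181000, T(12)=501242; answer 501242
Stage 2: R1 = 501242; c = 5; total draws C(7,2) = 21; favorable C(2,2) = 1; P = 1/21; answer 1/21
Stage 3: R2 = 1/21; threaded value p + q = 22; d = -13; cross terms: (23*25 - 14*-12)=743, (14*-13 - 9*25)=-407, (9*-12 - 23*-13)=191; twice the area = |527| = 527; area = 527/2; boundary points = 1 + 1 + 1 = 3; strictly interior points = area - boundary/2 + 1 = 263; answer 263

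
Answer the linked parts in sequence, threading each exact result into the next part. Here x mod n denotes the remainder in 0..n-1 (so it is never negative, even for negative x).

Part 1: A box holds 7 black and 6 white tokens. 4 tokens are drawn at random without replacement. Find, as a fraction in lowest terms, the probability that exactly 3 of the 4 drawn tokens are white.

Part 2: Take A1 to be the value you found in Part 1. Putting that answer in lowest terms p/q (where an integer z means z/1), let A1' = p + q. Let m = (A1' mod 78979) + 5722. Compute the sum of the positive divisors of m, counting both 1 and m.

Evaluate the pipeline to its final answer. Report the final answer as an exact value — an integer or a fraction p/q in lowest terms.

6048

Part 1: total draws C(13,4) = 715; favorable C(6,3)*C(7,1) = 140; P = 28/143; answer 28/143
Part 2: A1 = 28/143; threaded value p + q = 171; m = 5893; 5893 = 71 * 83; sigma = (1 + 71) * (1 + 83) = 72 * 84 = 6048; answer 6048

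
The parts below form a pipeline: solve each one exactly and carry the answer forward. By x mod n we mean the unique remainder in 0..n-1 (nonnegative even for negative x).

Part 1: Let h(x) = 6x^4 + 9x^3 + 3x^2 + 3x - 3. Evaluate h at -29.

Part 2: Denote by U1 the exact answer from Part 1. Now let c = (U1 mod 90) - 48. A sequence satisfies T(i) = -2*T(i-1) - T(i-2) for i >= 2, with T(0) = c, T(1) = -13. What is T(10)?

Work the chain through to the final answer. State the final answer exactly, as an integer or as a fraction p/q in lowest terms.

Part 1: 6*(-29)^4 + 9*(-29)^3 + 3*(-29)^2 + 3*(-29)^1 - 3 = (4243686) + (-219501) + (2523) + (-87) + (-3) = 4026618; answer 4026618
Part 2: U1 = 4026618; c = -30; T(2) = -2*(-13) - 1*(-30) = 56; iterating: T(2)=56, T(3)=-99, T(4)=142, T(5)=-185, T(6)=228, T(7)=-271, T(8)=314, T(9)=-357, T(10)=400; answer 400

400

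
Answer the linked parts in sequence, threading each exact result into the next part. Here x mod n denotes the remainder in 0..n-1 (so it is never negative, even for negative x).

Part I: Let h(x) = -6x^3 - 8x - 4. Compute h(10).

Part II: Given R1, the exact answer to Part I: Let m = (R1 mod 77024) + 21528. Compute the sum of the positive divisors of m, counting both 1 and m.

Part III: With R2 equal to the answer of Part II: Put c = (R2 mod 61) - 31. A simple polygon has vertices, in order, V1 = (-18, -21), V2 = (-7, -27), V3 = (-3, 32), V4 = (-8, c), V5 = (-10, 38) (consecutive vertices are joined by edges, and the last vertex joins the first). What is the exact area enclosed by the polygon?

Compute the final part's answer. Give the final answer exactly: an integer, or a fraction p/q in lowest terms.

Part I: -6*(10)^3 - 8*(10)^1 - 4 = (-6000) + (-80) + (-4) = -6084; answer -6084
Part II: R1 = -6084; m = 92468; 92468 = 2^2 * 23117; sigma = (1 + 2 + 4) * (1 + 23117) = 7 * 23118 = 161826; answer 161826
Part III: R2 = 161826; c = 23; cross terms: (-18*-27 - -7*-21)=339, (-7*32 - -3*-27)=-305, (-3*23 - -8*32)=187, (-8*38 - -10*23)=-74, (-10*-21 - -18*38)=894; twice the area = |1041| = 1041; area = 1041/2; answer 1041/2

1041/2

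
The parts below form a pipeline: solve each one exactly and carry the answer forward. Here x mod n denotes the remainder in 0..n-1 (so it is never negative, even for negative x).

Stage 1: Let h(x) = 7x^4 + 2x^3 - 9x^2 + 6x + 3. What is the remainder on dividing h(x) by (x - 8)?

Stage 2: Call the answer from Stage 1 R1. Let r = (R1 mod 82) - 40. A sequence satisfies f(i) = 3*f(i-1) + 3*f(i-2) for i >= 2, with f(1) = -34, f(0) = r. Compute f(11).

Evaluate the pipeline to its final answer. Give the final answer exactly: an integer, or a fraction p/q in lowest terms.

Stage 1: remainder = value at the root: 7*(8)^4 + 2*(8)^3 - 9*(8)^2 + 6*(8)^1 + 3 = (28672) + (1024) + (-576) + (48) + (3) = 29171; answer 29171
Stage 2: R1 = 29171; r = 21; f(2) = 3*(-34) + 3*(21) = -39; iterating: f(2)=-39, f(3)=-219, f(4)=-774, f(5)=-2979, f(6)=-11259, f(7)=-42714, f(8)=-161919, f(9)=-613899, f(10)=-2327454, f(11)=-8824059; answer -8824059

-8824059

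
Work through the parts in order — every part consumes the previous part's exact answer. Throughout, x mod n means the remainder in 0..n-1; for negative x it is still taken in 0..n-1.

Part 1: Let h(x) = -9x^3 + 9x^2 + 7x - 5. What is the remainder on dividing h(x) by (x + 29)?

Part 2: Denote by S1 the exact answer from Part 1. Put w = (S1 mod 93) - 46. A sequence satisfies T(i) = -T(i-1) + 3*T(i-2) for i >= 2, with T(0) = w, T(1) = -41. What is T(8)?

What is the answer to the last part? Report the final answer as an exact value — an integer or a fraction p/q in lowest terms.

Part 1: remainder = value at the root: -9*(-29)^3 + 9*(-29)^2 + 7*(-29)^1 - 5 = (219501) + (7569) + (-203) + (-5) = 226862; answer 226862
Part 2: S1 = 226862; w = -11; T(2) = -1*(-41) + 3*(-11) = 8; iterating: T(2)=8, T(3)=-131, T(4)=155, T(5)=-548, T(6)=1013, T(7)=-2657, T(8)=5696; answer 5696

5696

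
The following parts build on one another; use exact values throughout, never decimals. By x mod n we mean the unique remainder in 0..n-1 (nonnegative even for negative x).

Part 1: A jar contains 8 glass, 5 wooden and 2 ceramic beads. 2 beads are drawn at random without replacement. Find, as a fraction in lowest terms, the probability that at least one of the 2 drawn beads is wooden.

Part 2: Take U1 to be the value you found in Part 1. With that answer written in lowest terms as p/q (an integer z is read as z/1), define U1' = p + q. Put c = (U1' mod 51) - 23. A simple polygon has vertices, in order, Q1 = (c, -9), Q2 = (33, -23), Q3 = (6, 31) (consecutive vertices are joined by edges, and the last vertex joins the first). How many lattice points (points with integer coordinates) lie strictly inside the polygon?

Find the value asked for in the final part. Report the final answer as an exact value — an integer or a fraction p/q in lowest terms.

1012

Part 1: total draws C(15,2) = 105; complement C(10,2) = 45; favorable 105 - 45 = 60; P = 4/7; answer 4/7
Part 2: U1 = 4/7; threaded value p + q = 11; c = -12; cross terms: (-12*-23 - 33*-9)=573, (33*31 - 6*-23)=1161, (6*-9 - -12*31)=318; twice the area = |2052| = 2052; area = 1026; boundary points = 1 + 27 + 2 = 30; strictly interior points = area - boundary/2 + 1 = 1012; answer 1012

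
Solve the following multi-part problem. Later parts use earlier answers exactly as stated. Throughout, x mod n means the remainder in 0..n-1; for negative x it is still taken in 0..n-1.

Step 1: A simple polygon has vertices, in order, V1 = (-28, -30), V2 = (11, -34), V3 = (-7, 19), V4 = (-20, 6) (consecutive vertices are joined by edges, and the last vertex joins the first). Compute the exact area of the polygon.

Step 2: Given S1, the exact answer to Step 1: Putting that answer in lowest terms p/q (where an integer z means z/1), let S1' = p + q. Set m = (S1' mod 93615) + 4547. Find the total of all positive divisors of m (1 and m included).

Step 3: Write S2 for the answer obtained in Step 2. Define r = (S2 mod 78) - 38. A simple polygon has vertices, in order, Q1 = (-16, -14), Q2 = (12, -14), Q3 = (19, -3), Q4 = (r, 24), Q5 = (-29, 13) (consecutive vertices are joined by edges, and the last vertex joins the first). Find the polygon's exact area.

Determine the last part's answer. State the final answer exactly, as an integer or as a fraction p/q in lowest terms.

986

Step 1: cross terms: (-28*-34 - 11*-30)=1282, (11*19 - -7*-34)=-29, (-7*6 - -20*19)=338, (-20*-30 - -28*6)=768; twice the area = |2359| = 2359; area = 2359/2; answer 2359/2
Step 2: S1 = 2359/2; threaded value p + q = 2361; m = 6908; 6908 = 2^2 * 11 * 157; sigma = (1 + 2 + 4) * (1 + 11) * (1 + 157) = 7 * 12 * 158 = 13272; answer 13272
Step 3: S2 = 13272; r = -26; cross terms: (-16*-14 - 12*-14)=392, (12*-3 - 19*-14)=230, (19*24 - -26*-3)=378, (-26*13 - -29*24)=358, (-29*-14 - -16*13)=614; twice the area = |1972| = 1972; area = 986; answer 986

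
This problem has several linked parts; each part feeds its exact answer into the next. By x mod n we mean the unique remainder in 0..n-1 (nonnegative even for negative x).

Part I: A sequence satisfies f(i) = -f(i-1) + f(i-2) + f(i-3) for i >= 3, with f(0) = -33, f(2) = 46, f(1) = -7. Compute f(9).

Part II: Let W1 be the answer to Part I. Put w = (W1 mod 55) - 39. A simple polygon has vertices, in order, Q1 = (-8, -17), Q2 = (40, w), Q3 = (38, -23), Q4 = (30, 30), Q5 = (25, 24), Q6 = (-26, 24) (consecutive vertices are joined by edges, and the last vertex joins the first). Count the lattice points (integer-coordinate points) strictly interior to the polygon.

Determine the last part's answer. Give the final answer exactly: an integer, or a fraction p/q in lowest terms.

Part I: f(3) = -1*(46) + 1*(-7) + 1*(-33) = -86; iterating: f(3)=-86, f(4)=125, f(5)=-165, f(6)=204, f(7)=-244, f(8)=283, f(9)=-323; answer -323
Part II: W1 = -323; w = -32; cross terms: (-8*-32 - 40*-17)=936, (40*-23 - 38*-32)=296, (38*30 - 30*-23)=1830, (30*24 - 25*30)=-30, (25*24 - -26*24)=1224, (-26*-17 - -8*24)=634; twice the area = |4890| = 4890; area = 2445; boundary points = 3 + 1 + 1 + 1 + 51 + 1 = 58; strictly interior points = area - boundary/2 + 1 = 2417; answer 2417

2417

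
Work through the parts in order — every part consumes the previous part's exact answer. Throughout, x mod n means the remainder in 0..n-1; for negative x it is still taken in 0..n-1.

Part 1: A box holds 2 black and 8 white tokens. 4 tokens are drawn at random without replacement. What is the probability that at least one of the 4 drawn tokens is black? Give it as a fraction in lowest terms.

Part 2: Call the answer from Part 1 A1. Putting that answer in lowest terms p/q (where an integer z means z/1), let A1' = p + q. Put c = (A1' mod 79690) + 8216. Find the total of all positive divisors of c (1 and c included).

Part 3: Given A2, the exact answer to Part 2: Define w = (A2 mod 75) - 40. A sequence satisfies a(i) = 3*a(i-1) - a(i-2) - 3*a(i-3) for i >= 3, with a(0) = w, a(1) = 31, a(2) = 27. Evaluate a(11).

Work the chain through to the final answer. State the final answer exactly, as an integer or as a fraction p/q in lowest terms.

Part 1: total draws C(10,4) = 210; complement C(8,4) = 70; favorable 210 - 70 = 140; P = 2/3; answer 2/3
Part 2: A1 = 2/3; threaded value p + q = 5; c = 8221; 8221 is prime, so its only divisors are 1 and 8221; sigma = 1 + 8221 = 8222; answer 8222
Part 3: A2 = 8222; w = 7; a(3) = 3*(27) - 1*(31) - 3*(7) = 29; iterating: a(3)=29, a(4)=-33, a(5)=-209, a(6)=-681, a(7)=-1735, a(8)=-3897, a(9)=-7913, a(10)=-14637, a(11)=-24307; answer -24307

-24307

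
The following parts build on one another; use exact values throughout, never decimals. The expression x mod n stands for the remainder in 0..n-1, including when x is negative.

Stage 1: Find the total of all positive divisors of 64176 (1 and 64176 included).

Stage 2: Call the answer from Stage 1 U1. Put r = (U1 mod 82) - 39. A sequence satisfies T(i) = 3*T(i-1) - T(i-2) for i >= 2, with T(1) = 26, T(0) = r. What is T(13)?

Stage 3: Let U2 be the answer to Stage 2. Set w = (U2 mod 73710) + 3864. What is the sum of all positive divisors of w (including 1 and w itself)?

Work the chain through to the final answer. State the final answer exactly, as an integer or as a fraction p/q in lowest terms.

Stage 1: 64176 = 2^4 * 3 * 7 * 191; sigma = (1 + 2 + 4 + 8 + 16) * (1 + 3) * (1 + 7) * (1 + 191) = 31 * 4 * 8 * 192 = 190464; answer 190464
Stage 2: U1 = 190464; r = 21; T(2) = 3*(26) - 1*(21) = 57; iterating: T(2)=57, T(3)=145, T(4)=378, T(5)=989, T(6)=2589, T(7)=6778, T(8)=17745, T(9)=46457, T(10)=121626, T(11)=318421, T(12)=833637, T(13)=2182490; answer 2182490
Stage 3: U2 = 2182490; w = 48764; 48764 = 2^2 * 73 * 167; sigma = (1 + 2 + 4) * (1 + 73) * (1 + 167) = 7 * 74 * 168 = 87024; answer 87024

87024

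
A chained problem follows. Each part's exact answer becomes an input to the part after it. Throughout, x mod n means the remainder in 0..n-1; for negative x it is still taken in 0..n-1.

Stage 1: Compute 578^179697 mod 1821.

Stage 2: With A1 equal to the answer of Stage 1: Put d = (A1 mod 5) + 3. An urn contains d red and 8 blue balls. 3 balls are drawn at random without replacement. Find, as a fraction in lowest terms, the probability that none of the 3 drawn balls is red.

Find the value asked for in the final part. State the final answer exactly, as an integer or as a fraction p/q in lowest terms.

Stage 1: squarings mod 1821: 578^1=578, 578^2=841, 578^4=733, 578^8=94, 578^16=1552, 578^32=1342, 578^64=1816, 578^128=25, 578^256=625, 578^512=931, 578^1024=1786, 578^2048=1225, 578^4096=121, 578^8192=73, 578^16384=1687, 578^32768=1567, 578^65536=781, 578^131072=1747; 578^179697 = 578^1 * 578^16 * 578^32 * 578^64 * 578^128 * 578^256 * 578^1024 * 578^2048 * 578^4096 * 578^8192 * 578^32768 * 578^131072 = 182 (mod 1821); answer 182
Stage 2: A1 = 182; d = 5; total draws C(13,3) = 286; favorable C(8,3) = 56; P = 28/143; answer 28/143

28/143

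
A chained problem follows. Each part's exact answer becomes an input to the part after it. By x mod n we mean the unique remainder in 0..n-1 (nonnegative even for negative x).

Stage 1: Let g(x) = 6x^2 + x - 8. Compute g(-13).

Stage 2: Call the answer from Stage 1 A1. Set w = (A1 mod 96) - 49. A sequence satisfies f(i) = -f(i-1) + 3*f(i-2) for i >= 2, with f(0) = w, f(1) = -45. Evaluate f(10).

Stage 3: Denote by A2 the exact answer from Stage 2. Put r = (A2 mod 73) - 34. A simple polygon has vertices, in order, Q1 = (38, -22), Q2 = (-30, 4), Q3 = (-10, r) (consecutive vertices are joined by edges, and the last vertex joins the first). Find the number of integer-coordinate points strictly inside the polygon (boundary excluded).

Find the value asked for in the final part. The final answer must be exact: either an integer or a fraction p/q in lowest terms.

21

Stage 1: 6*(-13)^2 + 1*(-13)^1 - 8 = (1014) + (-13) + (-8) = 993; answer 993
Stage 2: A1 = 993; w = -16; f(2) = -1*(-45) + 3*(-16) = -3; iterating: f(2)=-3, f(3)=-132, f(4)=123, f(5)=-519, f(6)=888, f(7)=-2445, f(8)=5109, f(9)=-12444, f(10)=27771; answer 27771
Stage 3: A2 = 27771; r = -3; cross terms: (38*4 - -30*-22)=-508, (-30*-3 - -10*4)=130, (-10*-22 - 38*-3)=334; twice the area = |-44| = 44; area = 22; boundary points = 2 + 1 + 1 = 4; strictly interior points = area - boundary/2 + 1 = 21; answer 21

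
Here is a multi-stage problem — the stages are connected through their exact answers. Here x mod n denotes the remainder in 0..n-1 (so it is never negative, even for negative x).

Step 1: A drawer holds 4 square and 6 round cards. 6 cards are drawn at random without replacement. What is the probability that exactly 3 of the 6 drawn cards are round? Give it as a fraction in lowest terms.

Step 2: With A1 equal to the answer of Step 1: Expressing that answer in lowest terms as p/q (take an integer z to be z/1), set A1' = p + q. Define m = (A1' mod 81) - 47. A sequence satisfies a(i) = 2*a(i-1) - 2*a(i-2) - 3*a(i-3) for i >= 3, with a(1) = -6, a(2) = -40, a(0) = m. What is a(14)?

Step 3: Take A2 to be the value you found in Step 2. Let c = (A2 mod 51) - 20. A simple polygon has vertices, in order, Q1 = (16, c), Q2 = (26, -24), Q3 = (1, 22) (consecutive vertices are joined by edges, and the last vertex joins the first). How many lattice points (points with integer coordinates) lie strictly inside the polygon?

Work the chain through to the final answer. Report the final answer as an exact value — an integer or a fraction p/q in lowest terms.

Step 1: total draws C(10,6) = 210; favorable C(6,3)*C(4,3) = 80; P = 8/21; answer 8/21
Step 2: A1 = 8/21; threaded value p + q = 29; m = -18; a(3) = 2*(-40) - 2*(-6) - 3*(-18) = -14; iterating: a(3)=-14, a(4)=70, a(5)=288, a(6)=478, a(7)=170, a(8)=-1480, a(9)=-4734, a(10)=-7018, a(11)=-128, a(12)=27982, a(13)=77274, a(14)=98968; answer 98968
Step 3: A2 = 98968; c = 8; cross terms: (16*-24 - 26*8)=-592, (26*22 - 1*-24)=596, (1*8 - 16*22)=-344; twice the area = |-340| = 340; area = 170; boundary points = 2 + 1 + 1 = 4; strictly interior points = area - boundary/2 + 1 = 169; answer 169

169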